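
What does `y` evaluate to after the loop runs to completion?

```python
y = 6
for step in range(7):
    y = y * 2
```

Let's trace through this code step by step.

Initialize: y = 6
Entering loop: for step in range(7):
After iteration 1: step = 0, y = 12
After iteration 2: step = 1, y = 24
After iteration 3: step = 2, y = 48
After iteration 4: step = 3, y = 96
After iteration 5: step = 4, y = 192
After iteration 6: step = 5, y = 384
After iteration 7: step = 6, y = 768
Loop ends.

Final answer: 768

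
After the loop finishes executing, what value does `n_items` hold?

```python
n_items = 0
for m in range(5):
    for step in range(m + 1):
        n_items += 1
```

Let's trace through this code step by step.

Initialize: n_items = 0
Entering loop: for m in range(5):
After iteration 1: m = 0, n_items = 1, step = 0
After iteration 2: m = 1, n_items = 3, step = 1
After iteration 3: m = 2, n_items = 6, step = 2
After iteration 4: m = 3, n_items = 10, step = 3
After iteration 5: m = 4, n_items = 15, step = 4
Loop ends.

Final answer: 15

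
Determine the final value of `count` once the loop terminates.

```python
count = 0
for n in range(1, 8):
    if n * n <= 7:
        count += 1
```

Let's trace through this code step by step.

Initialize: count = 0
Entering loop: for n in range(1, 8):
After iteration 1: n = 1, count = 1
After iteration 2: n = 2, count = 2
After iteration 3: n = 3, count = 2
After iteration 4: n = 4, count = 2
After iteration 5: n = 5, count = 2
After iteration 6: n = 6, count = 2
After iteration 7: n = 7, count = 2
Loop ends.

Final answer: 2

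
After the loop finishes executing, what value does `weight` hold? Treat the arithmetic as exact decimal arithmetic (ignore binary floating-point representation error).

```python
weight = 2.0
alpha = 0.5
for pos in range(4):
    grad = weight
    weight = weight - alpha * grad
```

Let's trace through this code step by step.

Initialize: weight = 2.0
Initialize: alpha = 0.5
Entering loop: for pos in range(4):
After iteration 1: pos = 0, weight = 1.0, grad = 2.0
After iteration 2: pos = 1, weight = 0.5, grad = 1.0
After iteration 3: pos = 2, weight = 0.25, grad = 0.5
After iteration 4: pos = 3, weight = 0.125, grad = 0.25
Loop ends.

Final answer: 0.125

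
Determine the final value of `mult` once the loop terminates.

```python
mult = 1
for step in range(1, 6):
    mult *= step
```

Let's trace through this code step by step.

Initialize: mult = 1
Entering loop: for step in range(1, 6):
After iteration 1: step = 1, mult = 1
After iteration 2: step = 2, mult = 2
After iteration 3: step = 3, mult = 6
After iteration 4: step = 4, mult = 24
After iteration 5: step = 5, mult = 120
Loop ends.

Final answer: 120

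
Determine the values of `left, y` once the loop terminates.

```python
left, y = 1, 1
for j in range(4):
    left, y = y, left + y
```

Let's trace through this code step by step.

Initialize: left = 1
Initialize: y = 1
Entering loop: for j in range(4):
After iteration 1: j = 0, left = 1, y = 2
After iteration 2: j = 1, left = 2, y = 3
After iteration 3: j = 2, left = 3, y = 5
After iteration 4: j = 3, left = 5, y = 8
Loop ends.

Final answer: 5, 8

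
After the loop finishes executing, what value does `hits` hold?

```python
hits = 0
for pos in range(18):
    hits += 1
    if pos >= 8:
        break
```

Let's trace through this code step by step.

Initialize: hits = 0
Entering loop: for pos in range(18):
After iteration 1: pos = 0, hits = 1
After iteration 2: pos = 1, hits = 2
After iteration 3: pos = 2, hits = 3
After iteration 4: pos = 3, hits = 4
After iteration 5: pos = 4, hits = 5
After iteration 6: pos = 5, hits = 6
After iteration 7: pos = 6, hits = 7
After iteration 8: pos = 7, hits = 8
After iteration 9: pos = 8, hits = 9
Loop ends.

Final answer: 9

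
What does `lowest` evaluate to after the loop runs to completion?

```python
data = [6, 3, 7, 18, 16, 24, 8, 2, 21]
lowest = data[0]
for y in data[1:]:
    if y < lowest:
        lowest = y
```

Let's trace through this code step by step.

Initialize: data = [6, 3, 7, 18, 16, 24, 8, 2, 21]
Initialize: lowest = 6
Entering loop: for y in data[1:]:
After iteration 1: y = 3, lowest = 3
After iteration 2: y = 7, lowest = 3
After iteration 3: y = 18, lowest = 3
After iteration 4: y = 16, lowest = 3
After iteration 5: y = 24, lowest = 3
After iteration 6: y = 8, lowest = 3
After iteration 7: y = 2, lowest = 2
After iteration 8: y = 21, lowest = 2
Loop ends.

Final answer: 2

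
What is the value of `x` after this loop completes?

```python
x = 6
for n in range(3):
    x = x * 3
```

Let's trace through this code step by step.

Initialize: x = 6
Entering loop: for n in range(3):
After iteration 1: n = 0, x = 18
After iteration 2: n = 1, x = 54
After iteration 3: n = 2, x = 162
Loop ends.

Final answer: 162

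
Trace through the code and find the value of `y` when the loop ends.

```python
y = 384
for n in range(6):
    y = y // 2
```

Let's trace through this code step by step.

Initialize: y = 384
Entering loop: for n in range(6):
After iteration 1: n = 0, y = 192
After iteration 2: n = 1, y = 96
After iteration 3: n = 2, y = 48
After iteration 4: n = 3, y = 24
After iteration 5: n = 4, y = 12
After iteration 6: n = 5, y = 6
Loop ends.

Final answer: 6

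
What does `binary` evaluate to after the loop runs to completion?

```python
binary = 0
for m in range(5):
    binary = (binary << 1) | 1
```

Let's trace through this code step by step.

Initialize: binary = 0
Entering loop: for m in range(5):
After iteration 1: m = 0, binary = 1
After iteration 2: m = 1, binary = 3
After iteration 3: m = 2, binary = 7
After iteration 4: m = 3, binary = 15
After iteration 5: m = 4, binary = 31
Loop ends.

Final answer: 31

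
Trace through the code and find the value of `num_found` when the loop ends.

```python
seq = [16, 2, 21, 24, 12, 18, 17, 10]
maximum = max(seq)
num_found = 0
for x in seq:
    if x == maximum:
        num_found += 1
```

Let's trace through this code step by step.

Initialize: seq = [16, 2, 21, 24, 12, 18, 17, 10]
Initialize: maximum = 24
Initialize: num_found = 0
Entering loop: for x in seq:
After iteration 1: x = 16, num_found = 0
After iteration 2: x = 2, num_found = 0
After iteration 3: x = 21, num_found = 0
After iteration 4: x = 24, num_found = 1
After iteration 5: x = 12, num_found = 1
After iteration 6: x = 18, num_found = 1
After iteration 7: x = 17, num_found = 1
After iteration 8: x = 10, num_found = 1
Loop ends.

Final answer: 1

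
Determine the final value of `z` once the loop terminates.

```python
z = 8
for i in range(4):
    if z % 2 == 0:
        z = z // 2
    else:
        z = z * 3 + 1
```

Let's trace through this code step by step.

Initialize: z = 8
Entering loop: for i in range(4):
After iteration 1: i = 0, z = 4
After iteration 2: i = 1, z = 2
After iteration 3: i = 2, z = 1
After iteration 4: i = 3, z = 4
Loop ends.

Final answer: 4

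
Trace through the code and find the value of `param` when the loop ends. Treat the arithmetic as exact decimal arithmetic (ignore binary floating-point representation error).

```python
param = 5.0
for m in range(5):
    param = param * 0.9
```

Let's trace through this code step by step.

Initialize: param = 5.0
Entering loop: for m in range(5):
After iteration 1: m = 0, param = 4.5
After iteration 2: m = 1, param = 4.05
After iteration 3: m = 2, param = 3.645
After iteration 4: m = 3, param = 3.2805
After iteration 5: m = 4, param = 2.95245
Loop ends.

Final answer: 2.95245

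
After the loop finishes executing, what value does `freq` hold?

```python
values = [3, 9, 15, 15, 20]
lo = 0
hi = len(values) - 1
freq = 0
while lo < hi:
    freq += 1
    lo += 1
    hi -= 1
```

Let's trace through this code step by step.

Initialize: values = [3, 9, 15, 15, 20]
Initialize: lo = 0
Initialize: hi = 4
Initialize: freq = 0
Entering loop: while lo < hi:
After iteration 1: lo = 1, hi = 3, freq = 1
After iteration 2: lo = 2, hi = 2, freq = 2
Loop ends.

Final answer: 2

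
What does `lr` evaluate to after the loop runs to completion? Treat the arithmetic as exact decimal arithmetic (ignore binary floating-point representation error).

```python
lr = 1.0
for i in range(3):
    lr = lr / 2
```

Let's trace through this code step by step.

Initialize: lr = 1.0
Entering loop: for i in range(3):
After iteration 1: i = 0, lr = 0.5
After iteration 2: i = 1, lr = 0.25
After iteration 3: i = 2, lr = 0.125
Loop ends.

Final answer: 0.125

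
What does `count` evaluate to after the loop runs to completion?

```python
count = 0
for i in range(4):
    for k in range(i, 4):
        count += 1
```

Let's trace through this code step by step.

Initialize: count = 0
Entering loop: for i in range(4):
After iteration 1: i = 0, count = 4
After iteration 2: i = 1, count = 7
After iteration 3: i = 2, count = 9
After iteration 4: i = 3, count = 10
Loop ends.

Final answer: 10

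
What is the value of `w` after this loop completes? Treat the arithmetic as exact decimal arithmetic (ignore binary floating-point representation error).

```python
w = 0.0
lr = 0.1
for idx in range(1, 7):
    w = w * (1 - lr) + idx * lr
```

Let's trace through this code step by step.

Initialize: w = 0.0
Initialize: lr = 0.1
Entering loop: for idx in range(1, 7):
After iteration 1: idx = 1, w = 0.1
After iteration 2: idx = 2, w = 0.29
After iteration 3: idx = 3, w = 0.561
After iteration 4: idx = 4, w = 0.9049
After iteration 5: idx = 5, w = 1.31441
After iteration 6: idx = 6, w = 1.782969
Loop ends.

Final answer: 1.782969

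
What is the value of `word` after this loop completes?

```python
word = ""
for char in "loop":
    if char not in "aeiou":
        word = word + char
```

Let's trace through this code step by step.

Initialize: word = ''
Entering loop: for char in "loop":
After iteration 1: char = 'l', word = 'l'
After iteration 2: char = 'o', word = 'l'
After iteration 3: char = 'o', word = 'l'
After iteration 4: char = 'p', word = 'lp'
Loop ends.

Final answer: 'lp'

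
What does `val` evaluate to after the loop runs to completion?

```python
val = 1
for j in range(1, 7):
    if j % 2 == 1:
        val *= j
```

Let's trace through this code step by step.

Initialize: val = 1
Entering loop: for j in range(1, 7):
After iteration 1: j = 1, val = 1
After iteration 2: j = 2, val = 1
After iteration 3: j = 3, val = 3
After iteration 4: j = 4, val = 3
After iteration 5: j = 5, val = 15
After iteration 6: j = 6, val = 15
Loop ends.

Final answer: 15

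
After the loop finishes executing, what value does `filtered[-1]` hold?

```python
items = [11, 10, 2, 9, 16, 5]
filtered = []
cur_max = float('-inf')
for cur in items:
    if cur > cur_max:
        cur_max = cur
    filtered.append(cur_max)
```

Let's trace through this code step by step.

Initialize: items = [11, 10, 2, 9, 16, 5]
Initialize: filtered = []
Initialize: cur_max = -inf
Entering loop: for cur in items:
After iteration 1: cur = 11, filtered = [11], cur_max = 11
After iteration 2: cur = 10, filtered = [11, 11], cur_max = 11
After iteration 3: cur = 2, filtered = [11, 11, 11], cur_max = 11
After iteration 4: cur = 9, filtered = [11, 11, 11, 11], cur_max = 11
After iteration 5: cur = 16, filtered = [11, 11, 11, 11, 16], cur_max = 16
After iteration 6: cur = 5, filtered = [11, 11, 11, 11, 16, 16], cur_max = 16
Loop ends.
filtered[-1] = 16

Final answer: 16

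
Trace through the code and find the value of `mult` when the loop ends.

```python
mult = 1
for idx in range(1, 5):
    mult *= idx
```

Let's trace through this code step by step.

Initialize: mult = 1
Entering loop: for idx in range(1, 5):
After iteration 1: idx = 1, mult = 1
After iteration 2: idx = 2, mult = 2
After iteration 3: idx = 3, mult = 6
After iteration 4: idx = 4, mult = 24
Loop ends.

Final answer: 24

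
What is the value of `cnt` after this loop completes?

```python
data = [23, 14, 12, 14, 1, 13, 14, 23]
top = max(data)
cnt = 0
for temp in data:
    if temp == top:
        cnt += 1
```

Let's trace through this code step by step.

Initialize: data = [23, 14, 12, 14, 1, 13, 14, 23]
Initialize: top = 23
Initialize: cnt = 0
Entering loop: for temp in data:
After iteration 1: temp = 23, cnt = 1
After iteration 2: temp = 14, cnt = 1
After iteration 3: temp = 12, cnt = 1
After iteration 4: temp = 14, cnt = 1
After iteration 5: temp = 1, cnt = 1
After iteration 6: temp = 13, cnt = 1
After iteration 7: temp = 14, cnt = 1
After iteration 8: temp = 23, cnt = 2
Loop ends.

Final answer: 2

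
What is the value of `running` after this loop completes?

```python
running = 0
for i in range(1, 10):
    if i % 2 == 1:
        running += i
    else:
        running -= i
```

Let's trace through this code step by step.

Initialize: running = 0
Entering loop: for i in range(1, 10):
After iteration 1: i = 1, running = 1
After iteration 2: i = 2, running = -1
After iteration 3: i = 3, running = 2
After iteration 4: i = 4, running = -2
After iteration 5: i = 5, running = 3
After iteration 6: i = 6, running = -3
After iteration 7: i = 7, running = 4
After iteration 8: i = 8, running = -4
After iteration 9: i = 9, running = 5
Loop ends.

Final answer: 5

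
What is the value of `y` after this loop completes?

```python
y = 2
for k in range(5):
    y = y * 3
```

Let's trace through this code step by step.

Initialize: y = 2
Entering loop: for k in range(5):
After iteration 1: k = 0, y = 6
After iteration 2: k = 1, y = 18
After iteration 3: k = 2, y = 54
After iteration 4: k = 3, y = 162
After iteration 5: k = 4, y = 486
Loop ends.

Final answer: 486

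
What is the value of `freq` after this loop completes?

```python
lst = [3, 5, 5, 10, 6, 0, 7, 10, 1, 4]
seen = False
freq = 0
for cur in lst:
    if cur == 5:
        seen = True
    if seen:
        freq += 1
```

Let's trace through this code step by step.

Initialize: lst = [3, 5, 5, 10, 6, 0, 7, 10, 1, 4]
Initialize: seen = False
Initialize: freq = 0
Entering loop: for cur in lst:
After iteration 1: cur = 3, seen = False, freq = 0
After iteration 2: cur = 5, seen = True, freq = 1
After iteration 3: cur = 5, seen = True, freq = 2
After iteration 4: cur = 10, seen = True, freq = 3
After iteration 5: cur = 6, seen = True, freq = 4
After iteration 6: cur = 0, seen = True, freq = 5
After iteration 7: cur = 7, seen = True, freq = 6
After iteration 8: cur = 10, seen = True, freq = 7
After iteration 9: cur = 1, seen = True, freq = 8
After iteration 10: cur = 4, seen = True, freq = 9
Loop ends.

Final answer: 9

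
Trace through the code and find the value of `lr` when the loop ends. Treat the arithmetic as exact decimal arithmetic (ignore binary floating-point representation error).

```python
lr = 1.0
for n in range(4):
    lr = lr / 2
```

Let's trace through this code step by step.

Initialize: lr = 1.0
Entering loop: for n in range(4):
After iteration 1: n = 0, lr = 0.5
After iteration 2: n = 1, lr = 0.25
After iteration 3: n = 2, lr = 0.125
After iteration 4: n = 3, lr = 0.0625
Loop ends.

Final answer: 0.0625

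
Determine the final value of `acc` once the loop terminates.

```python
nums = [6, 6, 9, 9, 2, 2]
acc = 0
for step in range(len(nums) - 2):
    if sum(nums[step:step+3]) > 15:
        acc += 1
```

Let's trace through this code step by step.

Initialize: nums = [6, 6, 9, 9, 2, 2]
Initialize: acc = 0
Entering loop: for step in range(len(nums) - 2):
After iteration 1: step = 0, acc = 1
After iteration 2: step = 1, acc = 2
After iteration 3: step = 2, acc = 3
After iteration 4: step = 3, acc = 3
Loop ends.

Final answer: 3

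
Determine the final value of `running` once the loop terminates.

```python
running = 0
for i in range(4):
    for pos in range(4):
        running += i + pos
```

Let's trace through this code step by step.

Initialize: running = 0
Entering loop: for i in range(4):
After iteration 1: i = 0, running = 6
After iteration 2: i = 1, running = 16
After iteration 3: i = 2, running = 30
After iteration 4: i = 3, running = 48
Loop ends.

Final answer: 48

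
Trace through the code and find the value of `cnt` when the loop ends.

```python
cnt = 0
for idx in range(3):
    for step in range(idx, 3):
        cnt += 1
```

Let's trace through this code step by step.

Initialize: cnt = 0
Entering loop: for idx in range(3):
After iteration 1: idx = 0, cnt = 3
After iteration 2: idx = 1, cnt = 5
After iteration 3: idx = 2, cnt = 6
Loop ends.

Final answer: 6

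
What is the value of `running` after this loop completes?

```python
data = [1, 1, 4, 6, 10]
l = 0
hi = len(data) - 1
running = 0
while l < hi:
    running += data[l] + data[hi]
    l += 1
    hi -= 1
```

Let's trace through this code step by step.

Initialize: data = [1, 1, 4, 6, 10]
Initialize: l = 0
Initialize: hi = 4
Initialize: running = 0
Entering loop: while l < hi:
After iteration 1: l = 1, hi = 3, running = 11
After iteration 2: l = 2, hi = 2, running = 18
Loop ends.

Final answer: 18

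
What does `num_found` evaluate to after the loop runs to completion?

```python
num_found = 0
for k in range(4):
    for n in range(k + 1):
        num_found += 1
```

Let's trace through this code step by step.

Initialize: num_found = 0
Entering loop: for k in range(4):
After iteration 1: k = 0, num_found = 1, n = 0
After iteration 2: k = 1, num_found = 3, n = 1
After iteration 3: k = 2, num_found = 6, n = 2
After iteration 4: k = 3, num_found = 10, n = 3
Loop ends.

Final answer: 10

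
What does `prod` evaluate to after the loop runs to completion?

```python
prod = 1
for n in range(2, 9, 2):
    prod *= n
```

Let's trace through this code step by step.

Initialize: prod = 1
Entering loop: for n in range(2, 9, 2):
After iteration 1: n = 2, prod = 2
After iteration 2: n = 4, prod = 8
After iteration 3: n = 6, prod = 48
After iteration 4: n = 8, prod = 384
Loop ends.

Final answer: 384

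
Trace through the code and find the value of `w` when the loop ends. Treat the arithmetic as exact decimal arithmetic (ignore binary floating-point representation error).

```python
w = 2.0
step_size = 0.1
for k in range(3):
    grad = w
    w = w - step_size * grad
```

Let's trace through this code step by step.

Initialize: w = 2.0
Initialize: step_size = 0.1
Entering loop: for k in range(3):
After iteration 1: k = 0, w = 1.8, grad = 2.0
After iteration 2: k = 1, w = 1.62, grad = 1.8
After iteration 3: k = 2, w = 1.458, grad = 1.62
Loop ends.

Final answer: 1.458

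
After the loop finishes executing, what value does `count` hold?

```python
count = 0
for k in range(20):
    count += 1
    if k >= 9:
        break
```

Let's trace through this code step by step.

Initialize: count = 0
Entering loop: for k in range(20):
After iteration 1: k = 0, count = 1
After iteration 2: k = 1, count = 2
After iteration 3: k = 2, count = 3
After iteration 4: k = 3, count = 4
After iteration 5: k = 4, count = 5
After iteration 6: k = 5, count = 6
After iteration 7: k = 6, count = 7
After iteration 8: k = 7, count = 8
After iteration 9: k = 8, count = 9
After iteration 10: k = 9, count = 10
Loop ends.

Final answer: 10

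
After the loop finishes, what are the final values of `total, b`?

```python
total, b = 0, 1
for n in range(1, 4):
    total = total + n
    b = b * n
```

Let's trace through this code step by step.

Initialize: total = 0
Initialize: b = 1
Entering loop: for n in range(1, 4):
After iteration 1: n = 1, total = 1, b = 1
After iteration 2: n = 2, total = 3, b = 2
After iteration 3: n = 3, total = 6, b = 6
Loop ends.

Final answer: 6, 6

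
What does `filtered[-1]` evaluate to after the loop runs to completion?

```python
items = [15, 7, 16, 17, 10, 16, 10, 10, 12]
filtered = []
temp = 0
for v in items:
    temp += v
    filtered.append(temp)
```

Let's trace through this code step by step.

Initialize: items = [15, 7, 16, 17, 10, 16, 10, 10, 12]
Initialize: filtered = []
Initialize: temp = 0
Entering loop: for v in items:
After iteration 1: v = 15, filtered = [15], temp = 15
After iteration 2: v = 7, filtered = [15, 22], temp = 22
After iteration 3: v = 16, filtered = [15, 22, 38], temp = 38
After iteration 4: v = 17, filtered = [15, 22, 38, 55], temp = 55
After iteration 5: v = 10, filtered = [15, 22, 38, 55, 65], temp = 65
After iteration 6: v = 16, filtered = [15, 22, 38, 55, 65, 81], temp = 81
After iteration 7: v = 10, filtered = [15, 22, 38, 55, 65, 81, 91], temp = 91
After iteration 8: v = 10, filtered = [15, 22, 38, 55, 65, 81, 91, 101], temp = 101
After iteration 9: v = 12, filtered = [15, 22, 38, 55, 65, 81, 91, 101, 113], temp = 113
Loop ends.
filtered[-1] = 113

Final answer: 113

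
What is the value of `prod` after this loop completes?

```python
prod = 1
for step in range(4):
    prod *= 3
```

Let's trace through this code step by step.

Initialize: prod = 1
Entering loop: for step in range(4):
After iteration 1: step = 0, prod = 3
After iteration 2: step = 1, prod = 9
After iteration 3: step = 2, prod = 27
After iteration 4: step = 3, prod = 81
Loop ends.

Final answer: 81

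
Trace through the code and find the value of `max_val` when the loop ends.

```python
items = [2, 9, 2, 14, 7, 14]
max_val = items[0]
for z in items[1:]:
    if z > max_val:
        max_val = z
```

Let's trace through this code step by step.

Initialize: items = [2, 9, 2, 14, 7, 14]
Initialize: max_val = 2
Entering loop: for z in items[1:]:
After iteration 1: z = 9, max_val = 9
After iteration 2: z = 2, max_val = 9
After iteration 3: z = 14, max_val = 14
After iteration 4: z = 7, max_val = 14
After iteration 5: z = 14, max_val = 14
Loop ends.

Final answer: 14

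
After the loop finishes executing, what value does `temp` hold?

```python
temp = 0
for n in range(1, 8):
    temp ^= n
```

Let's trace through this code step by step.

Initialize: temp = 0
Entering loop: for n in range(1, 8):
After iteration 1: n = 1, temp = 1
After iteration 2: n = 2, temp = 3
After iteration 3: n = 3, temp = 0
After iteration 4: n = 4, temp = 4
After iteration 5: n = 5, temp = 1
After iteration 6: n = 6, temp = 7
After iteration 7: n = 7, temp = 0
Loop ends.

Final answer: 0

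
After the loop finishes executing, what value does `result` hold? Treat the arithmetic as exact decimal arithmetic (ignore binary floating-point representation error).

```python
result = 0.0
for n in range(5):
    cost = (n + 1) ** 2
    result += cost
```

Let's trace through this code step by step.

Initialize: result = 0.0
Entering loop: for n in range(5):
After iteration 1: n = 0, result = 1.0, cost = 1
After iteration 2: n = 1, result = 5.0, cost = 4
After iteration 3: n = 2, result = 14.0, cost = 9
After iteration 4: n = 3, result = 30.0, cost = 16
After iteration 5: n = 4, result = 55.0, cost = 25
Loop ends.

Final answer: 55.0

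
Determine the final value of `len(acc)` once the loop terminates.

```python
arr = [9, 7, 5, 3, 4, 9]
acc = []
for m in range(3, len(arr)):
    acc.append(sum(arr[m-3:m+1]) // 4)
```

Let's trace through this code step by step.

Initialize: arr = [9, 7, 5, 3, 4, 9]
Initialize: acc = []
Entering loop: for m in range(3, len(arr)):
After iteration 1: m = 3, acc = [6]
After iteration 2: m = 4, acc = [6, 4]
After iteration 3: m = 5, acc = [6, 4, 5]
Loop ends.
len(acc) = 3

Final answer: 3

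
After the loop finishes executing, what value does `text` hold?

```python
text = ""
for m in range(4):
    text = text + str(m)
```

Let's trace through this code step by step.

Initialize: text = ''
Entering loop: for m in range(4):
After iteration 1: m = 0, text = '0'
After iteration 2: m = 1, text = '01'
After iteration 3: m = 2, text = '012'
After iteration 4: m = 3, text = '0123'
Loop ends.

Final answer: '0123'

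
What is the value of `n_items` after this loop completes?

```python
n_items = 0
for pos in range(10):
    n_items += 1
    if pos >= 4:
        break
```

Let's trace through this code step by step.

Initialize: n_items = 0
Entering loop: for pos in range(10):
After iteration 1: pos = 0, n_items = 1
After iteration 2: pos = 1, n_items = 2
After iteration 3: pos = 2, n_items = 3
After iteration 4: pos = 3, n_items = 4
After iteration 5: pos = 4, n_items = 5
Loop ends.

Final answer: 5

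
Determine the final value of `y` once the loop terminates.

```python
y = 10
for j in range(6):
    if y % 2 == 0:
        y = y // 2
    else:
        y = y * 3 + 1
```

Let's trace through this code step by step.

Initialize: y = 10
Entering loop: for j in range(6):
After iteration 1: j = 0, y = 5
After iteration 2: j = 1, y = 16
After iteration 3: j = 2, y = 8
After iteration 4: j = 3, y = 4
After iteration 5: j = 4, y = 2
After iteration 6: j = 5, y = 1
Loop ends.

Final answer: 1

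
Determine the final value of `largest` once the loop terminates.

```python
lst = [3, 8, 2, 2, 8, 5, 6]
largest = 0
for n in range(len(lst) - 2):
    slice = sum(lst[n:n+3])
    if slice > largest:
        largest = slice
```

Let's trace through this code step by step.

Initialize: lst = [3, 8, 2, 2, 8, 5, 6]
Initialize: largest = 0
Entering loop: for n in range(len(lst) - 2):
After iteration 1: n = 0, largest = 13, slice = 13
After iteration 2: n = 1, largest = 13, slice = 12
After iteration 3: n = 2, largest = 13, slice = 12
After iteration 4: n = 3, largest = 15, slice = 15
After iteration 5: n = 4, largest = 19, slice = 19
Loop ends.

Final answer: 19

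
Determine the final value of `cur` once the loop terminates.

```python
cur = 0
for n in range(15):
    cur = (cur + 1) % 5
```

Let's trace through this code step by step.

Initialize: cur = 0
Entering loop: for n in range(15):
After iteration 1: n = 0, cur = 1
After iteration 2: n = 1, cur = 2
After iteration 3: n = 2, cur = 3
After iteration 4: n = 3, cur = 4
After iteration 5: n = 4, cur = 0
After iteration 6: n = 5, cur = 1
After iteration 7: n = 6, cur = 2
After iteration 8: n = 7, cur = 3
After iteration 9: n = 8, cur = 4
After iteration 10: n = 9, cur = 0
After iteration 11: n = 10, cur = 1
After iteration 12: n = 11, cur = 2
After iteration 13: n = 12, cur = 3
After iteration 14: n = 13, cur = 4
After iteration 15: n = 14, cur = 0
Loop ends.

Final answer: 0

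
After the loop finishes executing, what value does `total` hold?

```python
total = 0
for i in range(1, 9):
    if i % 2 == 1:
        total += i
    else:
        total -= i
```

Let's trace through this code step by step.

Initialize: total = 0
Entering loop: for i in range(1, 9):
After iteration 1: i = 1, total = 1
After iteration 2: i = 2, total = -1
After iteration 3: i = 3, total = 2
After iteration 4: i = 4, total = -2
After iteration 5: i = 5, total = 3
After iteration 6: i = 6, total = -3
After iteration 7: i = 7, total = 4
After iteration 8: i = 8, total = -4
Loop ends.

Final answer: -4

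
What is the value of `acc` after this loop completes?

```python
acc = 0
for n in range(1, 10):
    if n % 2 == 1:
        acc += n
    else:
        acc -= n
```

Let's trace through this code step by step.

Initialize: acc = 0
Entering loop: for n in range(1, 10):
After iteration 1: n = 1, acc = 1
After iteration 2: n = 2, acc = -1
After iteration 3: n = 3, acc = 2
After iteration 4: n = 4, acc = -2
After iteration 5: n = 5, acc = 3
After iteration 6: n = 6, acc = -3
After iteration 7: n = 7, acc = 4
After iteration 8: n = 8, acc = -4
After iteration 9: n = 9, acc = 5
Loop ends.

Final answer: 5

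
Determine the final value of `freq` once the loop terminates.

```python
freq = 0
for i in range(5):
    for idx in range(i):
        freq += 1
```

Let's trace through this code step by step.

Initialize: freq = 0
Entering loop: for i in range(5):
After iteration 1: i = 0, freq = 0
After iteration 2: i = 1, freq = 1, idx = 0
After iteration 3: i = 2, freq = 3, idx = 1
After iteration 4: i = 3, freq = 6, idx = 2
After iteration 5: i = 4, freq = 10, idx = 3
Loop ends.

Final answer: 10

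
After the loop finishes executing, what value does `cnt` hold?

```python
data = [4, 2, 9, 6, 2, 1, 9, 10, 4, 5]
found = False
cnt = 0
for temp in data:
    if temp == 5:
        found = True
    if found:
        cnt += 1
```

Let's trace through this code step by step.

Initialize: data = [4, 2, 9, 6, 2, 1, 9, 10, 4, 5]
Initialize: found = False
Initialize: cnt = 0
Entering loop: for temp in data:
After iteration 1: temp = 4, found = False, cnt = 0
After iteration 2: temp = 2, found = False, cnt = 0
After iteration 3: temp = 9, found = False, cnt = 0
After iteration 4: temp = 6, found = False, cnt = 0
After iteration 5: temp = 2, found = False, cnt = 0
After iteration 6: temp = 1, found = False, cnt = 0
After iteration 7: temp = 9, found = False, cnt = 0
After iteration 8: temp = 10, found = False, cnt = 0
After iteration 9: temp = 4, found = False, cnt = 0
After iteration 10: temp = 5, found = True, cnt = 1
Loop ends.

Final answer: 1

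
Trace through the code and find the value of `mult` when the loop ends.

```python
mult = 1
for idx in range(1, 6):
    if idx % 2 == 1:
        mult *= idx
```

Let's trace through this code step by step.

Initialize: mult = 1
Entering loop: for idx in range(1, 6):
After iteration 1: idx = 1, mult = 1
After iteration 2: idx = 2, mult = 1
After iteration 3: idx = 3, mult = 3
After iteration 4: idx = 4, mult = 3
After iteration 5: idx = 5, mult = 15
Loop ends.

Final answer: 15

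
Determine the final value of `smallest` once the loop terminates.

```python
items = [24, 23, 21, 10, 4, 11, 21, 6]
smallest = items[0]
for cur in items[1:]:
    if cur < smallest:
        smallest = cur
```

Let's trace through this code step by step.

Initialize: items = [24, 23, 21, 10, 4, 11, 21, 6]
Initialize: smallest = 24
Entering loop: for cur in items[1:]:
After iteration 1: cur = 23, smallest = 23
After iteration 2: cur = 21, smallest = 21
After iteration 3: cur = 10, smallest = 10
After iteration 4: cur = 4, smallest = 4
After iteration 5: cur = 11, smallest = 4
After iteration 6: cur = 21, smallest = 4
After iteration 7: cur = 6, smallest = 4
Loop ends.

Final answer: 4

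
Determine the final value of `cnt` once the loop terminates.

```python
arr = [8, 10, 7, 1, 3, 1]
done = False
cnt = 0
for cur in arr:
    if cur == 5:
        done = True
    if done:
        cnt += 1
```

Let's trace through this code step by step.

Initialize: arr = [8, 10, 7, 1, 3, 1]
Initialize: done = False
Initialize: cnt = 0
Entering loop: for cur in arr:
After iteration 1: cur = 8, cnt = 0
After iteration 2: cur = 10, cnt = 0
After iteration 3: cur = 7, cnt = 0
After iteration 4: cur = 1, cnt = 0
After iteration 5: cur = 3, cnt = 0
After iteration 6: cur = 1, cnt = 0
Loop ends.

Final answer: 0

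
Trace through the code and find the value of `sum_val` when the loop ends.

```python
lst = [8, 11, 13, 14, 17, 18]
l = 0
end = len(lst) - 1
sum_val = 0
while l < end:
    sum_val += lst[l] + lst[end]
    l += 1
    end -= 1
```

Let's trace through this code step by step.

Initialize: lst = [8, 11, 13, 14, 17, 18]
Initialize: l = 0
Initialize: end = 5
Initialize: sum_val = 0
Entering loop: while l < end:
After iteration 1: l = 1, end = 4, sum_val = 26
After iteration 2: l = 2, end = 3, sum_val = 54
After iteration 3: l = 3, end = 2, sum_val = 81
Loop ends.

Final answer: 81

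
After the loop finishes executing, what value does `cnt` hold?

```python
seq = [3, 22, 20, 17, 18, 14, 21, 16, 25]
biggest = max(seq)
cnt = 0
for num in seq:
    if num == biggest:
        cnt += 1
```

Let's trace through this code step by step.

Initialize: seq = [3, 22, 20, 17, 18, 14, 21, 16, 25]
Initialize: biggest = 25
Initialize: cnt = 0
Entering loop: for num in seq:
After iteration 1: num = 3, cnt = 0
After iteration 2: num = 22, cnt = 0
After iteration 3: num = 20, cnt = 0
After iteration 4: num = 17, cnt = 0
After iteration 5: num = 18, cnt = 0
After iteration 6: num = 14, cnt = 0
After iteration 7: num = 21, cnt = 0
After iteration 8: num = 16, cnt = 0
After iteration 9: num = 25, cnt = 1
Loop ends.

Final answer: 1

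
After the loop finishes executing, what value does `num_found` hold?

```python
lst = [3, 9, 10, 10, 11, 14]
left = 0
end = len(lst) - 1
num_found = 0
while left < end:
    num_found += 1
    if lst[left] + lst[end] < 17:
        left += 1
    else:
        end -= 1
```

Let's trace through this code step by step.

Initialize: lst = [3, 9, 10, 10, 11, 14]
Initialize: left = 0
Initialize: end = 5
Initialize: num_found = 0
Entering loop: while left < end:
After iteration 1: left = 0, end = 4, num_found = 1
After iteration 2: left = 1, end = 4, num_found = 2
After iteration 3: left = 1, end = 3, num_found = 3
After iteration 4: left = 1, end = 2, num_found = 4
After iteration 5: left = 1, end = 1, num_found = 5
Loop ends.

Final answer: 5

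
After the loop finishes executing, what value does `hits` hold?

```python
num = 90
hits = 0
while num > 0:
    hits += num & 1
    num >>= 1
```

Let's trace through this code step by step.

Initialize: num = 90
Initialize: hits = 0
Entering loop: while num > 0:
After iteration 1: num = 45, hits = 0
After iteration 2: num = 22, hits = 1
After iteration 3: num = 11, hits = 1
After iteration 4: num = 5, hits = 2
After iteration 5: num = 2, hits = 3
After iteration 6: num = 1, hits = 3
After iteration 7: num = 0, hits = 4
Loop ends.

Final answer: 4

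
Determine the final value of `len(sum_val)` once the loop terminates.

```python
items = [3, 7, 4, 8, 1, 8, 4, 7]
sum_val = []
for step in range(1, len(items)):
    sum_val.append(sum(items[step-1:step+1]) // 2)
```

Let's trace through this code step by step.

Initialize: items = [3, 7, 4, 8, 1, 8, 4, 7]
Initialize: sum_val = []
Entering loop: for step in range(1, len(items)):
After iteration 1: step = 1, sum_val = [5]
After iteration 2: step = 2, sum_val = [5, 5]
After iteration 3: step = 3, sum_val = [5, 5, 6]
After iteration 4: step = 4, sum_val = [5, 5, 6, 4]
After iteration 5: step = 5, sum_val = [5, 5, 6, 4, 4]
After iteration 6: step = 6, sum_val = [5, 5, 6, 4, 4, 6]
After iteration 7: step = 7, sum_val = [5, 5, 6, 4, 4, 6, 5]
Loop ends.
len(sum_val) = 7

Final answer: 7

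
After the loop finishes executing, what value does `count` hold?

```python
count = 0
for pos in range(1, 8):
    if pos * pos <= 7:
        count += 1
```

Let's trace through this code step by step.

Initialize: count = 0
Entering loop: for pos in range(1, 8):
After iteration 1: pos = 1, count = 1
After iteration 2: pos = 2, count = 2
After iteration 3: pos = 3, count = 2
After iteration 4: pos = 4, count = 2
After iteration 5: pos = 5, count = 2
After iteration 6: pos = 6, count = 2
After iteration 7: pos = 7, count = 2
Loop ends.

Final answer: 2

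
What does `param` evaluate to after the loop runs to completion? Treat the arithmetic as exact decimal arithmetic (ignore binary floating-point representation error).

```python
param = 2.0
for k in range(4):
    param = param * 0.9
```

Let's trace through this code step by step.

Initialize: param = 2.0
Entering loop: for k in range(4):
After iteration 1: k = 0, param = 1.8
After iteration 2: k = 1, param = 1.62
After iteration 3: k = 2, param = 1.458
After iteration 4: k = 3, param = 1.3122
Loop ends.

Final answer: 1.3122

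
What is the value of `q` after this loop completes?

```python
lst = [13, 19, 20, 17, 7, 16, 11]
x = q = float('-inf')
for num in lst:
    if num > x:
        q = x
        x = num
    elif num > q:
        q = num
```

Let's trace through this code step by step.

Initialize: lst = [13, 19, 20, 17, 7, 16, 11]
Initialize: x = -inf
Initialize: q = -inf
Entering loop: for num in lst:
After iteration 1: num = 13, x = 13, q = -inf
After iteration 2: num = 19, x = 19, q = 13
After iteration 3: num = 20, x = 20, q = 19
After iteration 4: num = 17, x = 20, q = 19
After iteration 5: num = 7, x = 20, q = 19
After iteration 6: num = 16, x = 20, q = 19
After iteration 7: num = 11, x = 20, q = 19
Loop ends.

Final answer: 19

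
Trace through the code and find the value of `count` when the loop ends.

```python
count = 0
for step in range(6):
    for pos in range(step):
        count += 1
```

Let's trace through this code step by step.

Initialize: count = 0
Entering loop: for step in range(6):
After iteration 1: step = 0, count = 0
After iteration 2: step = 1, count = 1, pos = 0
After iteration 3: step = 2, count = 3, pos = 1
After iteration 4: step = 3, count = 6, pos = 2
After iteration 5: step = 4, count = 10, pos = 3
After iteration 6: step = 5, count = 15, pos = 4
Loop ends.

Final answer: 15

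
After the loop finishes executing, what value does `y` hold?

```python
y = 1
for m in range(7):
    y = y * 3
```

Let's trace through this code step by step.

Initialize: y = 1
Entering loop: for m in range(7):
After iteration 1: m = 0, y = 3
After iteration 2: m = 1, y = 9
After iteration 3: m = 2, y = 27
After iteration 4: m = 3, y = 81
After iteration 5: m = 4, y = 243
After iteration 6: m = 5, y = 729
After iteration 7: m = 6, y = 2187
Loop ends.

Final answer: 2187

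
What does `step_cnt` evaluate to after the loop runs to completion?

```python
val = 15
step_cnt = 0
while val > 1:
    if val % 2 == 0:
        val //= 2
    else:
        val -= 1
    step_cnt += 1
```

Let's trace through this code step by step.

Initialize: val = 15
Initialize: step_cnt = 0
Entering loop: while val > 1:
After iteration 1: val = 14, step_cnt = 1
After iteration 2: val = 7, step_cnt = 2
After iteration 3: val = 6, step_cnt = 3
After iteration 4: val = 3, step_cnt = 4
After iteration 5: val = 2, step_cnt = 5
After iteration 6: val = 1, step_cnt = 6
Loop ends.

Final answer: 6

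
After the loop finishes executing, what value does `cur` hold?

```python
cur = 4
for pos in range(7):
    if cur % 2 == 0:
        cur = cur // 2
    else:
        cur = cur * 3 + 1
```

Let's trace through this code step by step.

Initialize: cur = 4
Entering loop: for pos in range(7):
After iteration 1: pos = 0, cur = 2
After iteration 2: pos = 1, cur = 1
After iteration 3: pos = 2, cur = 4
After iteration 4: pos = 3, cur = 2
After iteration 5: pos = 4, cur = 1
After iteration 6: pos = 5, cur = 4
After iteration 7: pos = 6, cur = 2
Loop ends.

Final answer: 2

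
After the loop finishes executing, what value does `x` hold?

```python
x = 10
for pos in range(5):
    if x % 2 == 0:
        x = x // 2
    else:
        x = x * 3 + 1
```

Let's trace through this code step by step.

Initialize: x = 10
Entering loop: for pos in range(5):
After iteration 1: pos = 0, x = 5
After iteration 2: pos = 1, x = 16
After iteration 3: pos = 2, x = 8
After iteration 4: pos = 3, x = 4
After iteration 5: pos = 4, x = 2
Loop ends.

Final answer: 2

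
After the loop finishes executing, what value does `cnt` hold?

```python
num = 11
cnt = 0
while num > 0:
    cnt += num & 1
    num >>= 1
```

Let's trace through this code step by step.

Initialize: num = 11
Initialize: cnt = 0
Entering loop: while num > 0:
After iteration 1: num = 5, cnt = 1
After iteration 2: num = 2, cnt = 2
After iteration 3: num = 1, cnt = 2
After iteration 4: num = 0, cnt = 3
Loop ends.

Final answer: 3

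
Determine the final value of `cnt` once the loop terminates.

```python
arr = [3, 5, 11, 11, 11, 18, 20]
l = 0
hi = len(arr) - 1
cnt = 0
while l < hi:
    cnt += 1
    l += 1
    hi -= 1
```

Let's trace through this code step by step.

Initialize: arr = [3, 5, 11, 11, 11, 18, 20]
Initialize: l = 0
Initialize: hi = 6
Initialize: cnt = 0
Entering loop: while l < hi:
After iteration 1: l = 1, hi = 5, cnt = 1
After iteration 2: l = 2, hi = 4, cnt = 2
After iteration 3: l = 3, hi = 3, cnt = 3
Loop ends.

Final answer: 3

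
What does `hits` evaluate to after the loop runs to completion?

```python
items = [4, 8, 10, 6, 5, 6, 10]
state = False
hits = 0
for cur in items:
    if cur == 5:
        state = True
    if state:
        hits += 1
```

Let's trace through this code step by step.

Initialize: items = [4, 8, 10, 6, 5, 6, 10]
Initialize: state = False
Initialize: hits = 0
Entering loop: for cur in items:
After iteration 1: cur = 4, state = False, hits = 0
After iteration 2: cur = 8, state = False, hits = 0
After iteration 3: cur = 10, state = False, hits = 0
After iteration 4: cur = 6, state = False, hits = 0
After iteration 5: cur = 5, state = True, hits = 1
After iteration 6: cur = 6, state = True, hits = 2
After iteration 7: cur = 10, state = True, hits = 3
Loop ends.

Final answer: 3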